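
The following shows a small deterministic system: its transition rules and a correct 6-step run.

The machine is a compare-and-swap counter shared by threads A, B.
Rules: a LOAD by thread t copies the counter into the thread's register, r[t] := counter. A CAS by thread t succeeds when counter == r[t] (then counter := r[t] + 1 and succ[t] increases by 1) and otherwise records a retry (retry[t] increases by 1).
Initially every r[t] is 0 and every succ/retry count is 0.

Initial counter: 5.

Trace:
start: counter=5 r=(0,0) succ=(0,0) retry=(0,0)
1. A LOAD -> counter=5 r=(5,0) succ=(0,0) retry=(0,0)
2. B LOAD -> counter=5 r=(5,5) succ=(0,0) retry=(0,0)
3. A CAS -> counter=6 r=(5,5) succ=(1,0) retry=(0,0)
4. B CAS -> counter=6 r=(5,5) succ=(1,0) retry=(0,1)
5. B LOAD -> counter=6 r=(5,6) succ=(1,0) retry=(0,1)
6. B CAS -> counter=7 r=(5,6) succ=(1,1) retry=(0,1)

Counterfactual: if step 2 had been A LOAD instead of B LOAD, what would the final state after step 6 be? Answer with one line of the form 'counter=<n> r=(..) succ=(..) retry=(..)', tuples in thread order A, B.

(re-executing from step 2 with the substitution; state before step 2: counter=5 r=(5,0) succ=(0,0) retry=(0,0))
2. A LOAD -> counter=5 r=(5,0) succ=(0,0) retry=(0,0)
3. A CAS -> counter=6 r=(5,0) succ=(1,0) retry=(0,0)
4. B CAS -> counter=6 r=(5,0) succ=(1,0) retry=(0,1)
5. B LOAD -> counter=6 r=(5,6) succ=(1,0) retry=(0,1)
6. B CAS -> counter=7 r=(5,6) succ=(1,1) retry=(0,1)

counter=7 r=(5,6) succ=(1,1) retry=(0,1)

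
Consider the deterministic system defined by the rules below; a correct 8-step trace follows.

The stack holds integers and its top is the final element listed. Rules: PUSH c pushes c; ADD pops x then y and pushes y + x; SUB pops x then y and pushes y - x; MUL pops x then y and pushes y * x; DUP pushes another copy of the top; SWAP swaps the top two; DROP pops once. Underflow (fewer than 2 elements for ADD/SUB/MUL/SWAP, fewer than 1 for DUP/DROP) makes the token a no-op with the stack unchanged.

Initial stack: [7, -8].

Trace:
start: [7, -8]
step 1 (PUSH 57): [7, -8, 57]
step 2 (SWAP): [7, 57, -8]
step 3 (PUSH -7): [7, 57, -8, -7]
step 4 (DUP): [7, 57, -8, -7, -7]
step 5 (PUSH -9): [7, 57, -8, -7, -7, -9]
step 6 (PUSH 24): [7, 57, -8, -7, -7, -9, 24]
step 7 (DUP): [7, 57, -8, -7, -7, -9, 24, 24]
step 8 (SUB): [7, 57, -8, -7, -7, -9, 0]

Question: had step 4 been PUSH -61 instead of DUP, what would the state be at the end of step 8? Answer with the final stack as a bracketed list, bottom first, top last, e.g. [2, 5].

[7, 57, -8, -7, -61, -9, 0]

(re-executing from step 4 with the substitution; state before step 4: [7, 57, -8, -7])
step 4 (PUSH -61): [7, 57, -8, -7, -61]
step 5 (PUSH -9): [7, 57, -8, -7, -61, -9]
step 6 (PUSH 24): [7, 57, -8, -7, -61, -9, 24]
step 7 (DUP): [7, 57, -8, -7, -61, -9, 24, 24]
step 8 (SUB): [7, 57, -8, -7, -61, -9, 0]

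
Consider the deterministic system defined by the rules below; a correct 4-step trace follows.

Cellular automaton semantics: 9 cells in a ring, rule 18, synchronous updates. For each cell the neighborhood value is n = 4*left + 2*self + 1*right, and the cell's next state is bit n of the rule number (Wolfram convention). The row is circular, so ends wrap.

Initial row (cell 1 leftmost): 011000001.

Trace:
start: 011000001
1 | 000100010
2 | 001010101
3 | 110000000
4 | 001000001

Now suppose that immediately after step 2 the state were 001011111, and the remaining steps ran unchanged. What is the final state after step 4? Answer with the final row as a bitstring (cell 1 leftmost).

001000001

state after step 2 := 001011111
3 | 110000000
4 | 001000001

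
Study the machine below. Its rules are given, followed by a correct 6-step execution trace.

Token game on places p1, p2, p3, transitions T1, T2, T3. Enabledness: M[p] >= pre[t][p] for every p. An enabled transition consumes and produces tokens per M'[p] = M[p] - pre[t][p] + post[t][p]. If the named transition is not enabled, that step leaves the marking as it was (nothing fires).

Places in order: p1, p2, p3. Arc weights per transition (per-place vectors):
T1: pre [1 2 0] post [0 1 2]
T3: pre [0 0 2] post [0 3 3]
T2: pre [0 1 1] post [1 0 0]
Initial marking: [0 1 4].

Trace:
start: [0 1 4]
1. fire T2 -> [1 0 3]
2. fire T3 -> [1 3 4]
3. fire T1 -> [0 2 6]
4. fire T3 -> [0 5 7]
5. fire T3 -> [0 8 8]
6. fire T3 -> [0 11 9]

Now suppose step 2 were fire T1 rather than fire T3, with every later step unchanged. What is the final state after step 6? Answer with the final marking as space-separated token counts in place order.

1 9 6

(re-executing from step 2 with the substitution; state before step 2: [1 0 3])
2. fire T1 -> [1 0 3]
3. fire T1 -> [1 0 3]
4. fire T3 -> [1 3 4]
5. fire T3 -> [1 6 5]
6. fire T3 -> [1 9 6]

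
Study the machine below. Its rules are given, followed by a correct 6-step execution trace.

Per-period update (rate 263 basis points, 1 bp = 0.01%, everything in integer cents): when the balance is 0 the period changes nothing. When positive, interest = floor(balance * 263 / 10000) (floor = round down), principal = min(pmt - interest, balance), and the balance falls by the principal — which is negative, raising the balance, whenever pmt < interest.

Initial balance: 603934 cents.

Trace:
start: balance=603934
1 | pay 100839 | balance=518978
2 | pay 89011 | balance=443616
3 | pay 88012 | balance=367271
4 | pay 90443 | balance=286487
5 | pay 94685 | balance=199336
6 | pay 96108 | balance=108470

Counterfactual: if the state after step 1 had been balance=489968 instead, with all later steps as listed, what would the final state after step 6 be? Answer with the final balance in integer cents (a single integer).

75439

state after step 1 := balance=489968
2 | pay 89011 | balance=413843
3 | pay 88012 | balance=336715
4 | pay 90443 | balance=255127
5 | pay 94685 | balance=167151
6 | pay 96108 | balance=75439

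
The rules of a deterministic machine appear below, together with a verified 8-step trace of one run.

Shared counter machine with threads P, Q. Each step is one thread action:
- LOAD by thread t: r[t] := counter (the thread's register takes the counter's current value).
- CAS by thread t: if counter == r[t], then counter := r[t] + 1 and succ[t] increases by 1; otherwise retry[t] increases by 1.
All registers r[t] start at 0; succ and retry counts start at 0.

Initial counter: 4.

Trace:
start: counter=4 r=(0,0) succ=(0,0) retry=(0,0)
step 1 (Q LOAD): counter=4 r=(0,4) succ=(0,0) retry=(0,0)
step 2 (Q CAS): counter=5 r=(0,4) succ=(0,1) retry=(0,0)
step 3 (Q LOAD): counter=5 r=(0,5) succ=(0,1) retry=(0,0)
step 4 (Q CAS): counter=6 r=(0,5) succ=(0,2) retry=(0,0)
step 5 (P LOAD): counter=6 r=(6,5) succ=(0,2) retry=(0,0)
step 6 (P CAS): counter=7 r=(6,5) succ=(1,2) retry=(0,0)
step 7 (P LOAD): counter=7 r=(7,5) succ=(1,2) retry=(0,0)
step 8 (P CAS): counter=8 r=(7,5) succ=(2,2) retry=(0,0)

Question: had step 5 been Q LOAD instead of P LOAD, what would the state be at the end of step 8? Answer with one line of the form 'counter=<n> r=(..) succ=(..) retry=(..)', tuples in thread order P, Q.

counter=7 r=(6,6) succ=(1,2) retry=(1,0)

(re-executing from step 5 with the substitution; state before step 5: counter=6 r=(0,5) succ=(0,2) retry=(0,0))
step 5 (Q LOAD): counter=6 r=(0,6) succ=(0,2) retry=(0,0)
step 6 (P CAS): counter=6 r=(0,6) succ=(0,2) retry=(1,0)
step 7 (P LOAD): counter=6 r=(6,6) succ=(0,2) retry=(1,0)
step 8 (P CAS): counter=7 r=(6,6) succ=(1,2) retry=(1,0)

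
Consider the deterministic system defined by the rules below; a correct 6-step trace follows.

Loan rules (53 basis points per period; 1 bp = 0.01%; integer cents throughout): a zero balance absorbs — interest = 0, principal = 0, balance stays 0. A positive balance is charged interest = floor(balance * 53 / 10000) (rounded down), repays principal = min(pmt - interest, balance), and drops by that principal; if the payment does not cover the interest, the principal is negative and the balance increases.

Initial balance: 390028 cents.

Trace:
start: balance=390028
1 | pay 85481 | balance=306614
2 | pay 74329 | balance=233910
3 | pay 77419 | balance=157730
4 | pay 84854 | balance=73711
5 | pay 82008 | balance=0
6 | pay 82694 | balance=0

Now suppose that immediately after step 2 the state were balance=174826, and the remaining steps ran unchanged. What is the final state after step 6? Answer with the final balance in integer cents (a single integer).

state after step 2 := balance=174826
3 | pay 77419 | balance=98333
4 | pay 84854 | balance=14000
5 | pay 82008 | balance=0
6 | pay 82694 | balance=0

0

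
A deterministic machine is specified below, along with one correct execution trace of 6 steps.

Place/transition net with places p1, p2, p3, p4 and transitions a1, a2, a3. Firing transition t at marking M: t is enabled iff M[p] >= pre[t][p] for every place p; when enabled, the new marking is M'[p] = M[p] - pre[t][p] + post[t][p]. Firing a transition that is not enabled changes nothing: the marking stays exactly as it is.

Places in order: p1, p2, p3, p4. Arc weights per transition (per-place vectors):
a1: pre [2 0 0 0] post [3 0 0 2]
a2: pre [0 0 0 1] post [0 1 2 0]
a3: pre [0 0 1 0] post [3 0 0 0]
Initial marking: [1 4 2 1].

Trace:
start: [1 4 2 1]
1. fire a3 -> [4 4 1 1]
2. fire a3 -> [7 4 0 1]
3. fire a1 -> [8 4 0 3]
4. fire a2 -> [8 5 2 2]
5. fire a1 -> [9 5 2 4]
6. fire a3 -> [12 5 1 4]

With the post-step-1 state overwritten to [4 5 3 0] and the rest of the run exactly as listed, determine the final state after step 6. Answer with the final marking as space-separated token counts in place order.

12 6 3 3

state after step 1 := [4 5 3 0]
2. fire a3 -> [7 5 2 0]
3. fire a1 -> [8 5 2 2]
4. fire a2 -> [8 6 4 1]
5. fire a1 -> [9 6 4 3]
6. fire a3 -> [12 6 3 3]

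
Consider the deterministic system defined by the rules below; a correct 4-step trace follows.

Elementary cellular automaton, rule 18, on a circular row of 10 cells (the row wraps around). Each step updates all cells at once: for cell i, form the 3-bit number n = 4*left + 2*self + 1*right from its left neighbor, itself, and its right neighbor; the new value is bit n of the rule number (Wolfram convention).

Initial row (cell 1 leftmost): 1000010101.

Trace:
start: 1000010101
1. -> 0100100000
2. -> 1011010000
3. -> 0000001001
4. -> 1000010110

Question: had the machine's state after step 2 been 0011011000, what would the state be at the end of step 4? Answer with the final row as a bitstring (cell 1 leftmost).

state after step 2 := 0011011000
3. -> 0100000100
4. -> 1010001010

1010001010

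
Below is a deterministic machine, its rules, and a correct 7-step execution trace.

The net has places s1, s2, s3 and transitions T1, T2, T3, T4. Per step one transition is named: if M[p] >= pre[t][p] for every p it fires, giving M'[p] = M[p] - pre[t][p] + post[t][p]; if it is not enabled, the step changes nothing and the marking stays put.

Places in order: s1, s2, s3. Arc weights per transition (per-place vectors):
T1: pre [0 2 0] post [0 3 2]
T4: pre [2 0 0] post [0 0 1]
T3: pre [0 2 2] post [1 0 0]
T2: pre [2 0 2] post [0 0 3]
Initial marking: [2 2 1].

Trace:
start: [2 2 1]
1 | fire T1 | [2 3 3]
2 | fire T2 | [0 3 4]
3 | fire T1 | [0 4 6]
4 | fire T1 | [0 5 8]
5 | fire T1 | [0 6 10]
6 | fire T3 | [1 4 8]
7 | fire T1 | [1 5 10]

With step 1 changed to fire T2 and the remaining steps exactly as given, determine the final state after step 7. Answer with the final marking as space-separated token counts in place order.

(re-executing from step 1 with the substitution; state before step 1: [2 2 1])
1 | fire T2 | [2 2 1]
2 | fire T2 | [2 2 1]
3 | fire T1 | [2 3 3]
4 | fire T1 | [2 4 5]
5 | fire T1 | [2 5 7]
6 | fire T3 | [3 3 5]
7 | fire T1 | [3 4 7]

3 4 7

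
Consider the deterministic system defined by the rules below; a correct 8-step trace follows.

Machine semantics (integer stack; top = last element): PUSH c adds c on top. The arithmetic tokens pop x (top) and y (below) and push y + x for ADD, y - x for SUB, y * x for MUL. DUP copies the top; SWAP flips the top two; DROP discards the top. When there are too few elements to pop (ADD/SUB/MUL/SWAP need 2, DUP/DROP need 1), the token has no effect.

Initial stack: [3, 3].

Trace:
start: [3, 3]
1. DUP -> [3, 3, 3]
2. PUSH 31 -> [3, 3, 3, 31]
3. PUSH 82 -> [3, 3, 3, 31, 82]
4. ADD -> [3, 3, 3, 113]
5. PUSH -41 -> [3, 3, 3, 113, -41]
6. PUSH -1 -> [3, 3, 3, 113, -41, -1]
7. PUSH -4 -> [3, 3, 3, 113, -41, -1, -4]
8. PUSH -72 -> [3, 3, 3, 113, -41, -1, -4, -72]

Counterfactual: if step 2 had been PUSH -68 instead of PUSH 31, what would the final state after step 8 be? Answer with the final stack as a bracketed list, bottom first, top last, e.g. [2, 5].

(re-executing from step 2 with the substitution; state before step 2: [3, 3, 3])
2. PUSH -68 -> [3, 3, 3, -68]
3. PUSH 82 -> [3, 3, 3, -68, 82]
4. ADD -> [3, 3, 3, 14]
5. PUSH -41 -> [3, 3, 3, 14, -41]
6. PUSH -1 -> [3, 3, 3, 14, -41, -1]
7. PUSH -4 -> [3, 3, 3, 14, -41, -1, -4]
8. PUSH -72 -> [3, 3, 3, 14, -41, -1, -4, -72]

[3, 3, 3, 14, -41, -1, -4, -72]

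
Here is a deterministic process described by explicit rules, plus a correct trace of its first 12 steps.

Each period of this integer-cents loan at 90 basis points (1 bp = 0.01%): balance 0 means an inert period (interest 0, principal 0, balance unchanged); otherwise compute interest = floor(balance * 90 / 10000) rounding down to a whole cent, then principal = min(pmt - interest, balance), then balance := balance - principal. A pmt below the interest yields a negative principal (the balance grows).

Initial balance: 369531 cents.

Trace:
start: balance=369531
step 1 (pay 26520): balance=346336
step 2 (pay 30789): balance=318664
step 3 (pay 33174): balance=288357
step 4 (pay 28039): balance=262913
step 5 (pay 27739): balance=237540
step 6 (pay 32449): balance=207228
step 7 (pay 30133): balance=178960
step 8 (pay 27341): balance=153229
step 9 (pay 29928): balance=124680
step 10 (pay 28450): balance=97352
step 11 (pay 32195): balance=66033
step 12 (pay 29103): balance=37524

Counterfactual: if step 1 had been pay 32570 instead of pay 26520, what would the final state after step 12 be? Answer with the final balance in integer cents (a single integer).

30847

(re-executing from step 1 with the substitution; state before step 1: balance=369531)
step 1 (pay 32570): balance=340286
step 2 (pay 30789): balance=312559
step 3 (pay 33174): balance=282198
step 4 (pay 28039): balance=256698
step 5 (pay 27739): balance=231269
step 6 (pay 32449): balance=200901
step 7 (pay 30133): balance=172576
step 8 (pay 27341): balance=146788
step 9 (pay 29928): balance=118181
step 10 (pay 28450): balance=90794
step 11 (pay 32195): balance=59416
step 12 (pay 29103): balance=30847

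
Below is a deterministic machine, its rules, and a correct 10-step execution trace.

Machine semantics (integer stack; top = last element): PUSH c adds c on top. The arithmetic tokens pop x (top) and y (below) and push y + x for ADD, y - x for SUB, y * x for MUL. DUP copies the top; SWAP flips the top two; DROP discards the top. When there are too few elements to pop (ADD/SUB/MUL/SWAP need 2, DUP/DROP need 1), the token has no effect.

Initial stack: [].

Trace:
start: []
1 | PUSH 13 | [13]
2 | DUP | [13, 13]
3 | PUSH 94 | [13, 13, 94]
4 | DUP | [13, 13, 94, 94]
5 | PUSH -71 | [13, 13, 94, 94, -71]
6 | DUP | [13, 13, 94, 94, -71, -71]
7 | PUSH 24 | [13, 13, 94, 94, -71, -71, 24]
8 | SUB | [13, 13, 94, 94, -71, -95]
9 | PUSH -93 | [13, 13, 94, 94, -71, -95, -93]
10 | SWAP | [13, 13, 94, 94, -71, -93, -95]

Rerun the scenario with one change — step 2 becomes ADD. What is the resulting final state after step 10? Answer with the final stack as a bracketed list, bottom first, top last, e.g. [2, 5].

(re-executing from step 2 with the substitution; state before step 2: [13])
2 | ADD | [13]
3 | PUSH 94 | [13, 94]
4 | DUP | [13, 94, 94]
5 | PUSH -71 | [13, 94, 94, -71]
6 | DUP | [13, 94, 94, -71, -71]
7 | PUSH 24 | [13, 94, 94, -71, -71, 24]
8 | SUB | [13, 94, 94, -71, -95]
9 | PUSH -93 | [13, 94, 94, -71, -95, -93]
10 | SWAP | [13, 94, 94, -71, -93, -95]

[13, 94, 94, -71, -93, -95]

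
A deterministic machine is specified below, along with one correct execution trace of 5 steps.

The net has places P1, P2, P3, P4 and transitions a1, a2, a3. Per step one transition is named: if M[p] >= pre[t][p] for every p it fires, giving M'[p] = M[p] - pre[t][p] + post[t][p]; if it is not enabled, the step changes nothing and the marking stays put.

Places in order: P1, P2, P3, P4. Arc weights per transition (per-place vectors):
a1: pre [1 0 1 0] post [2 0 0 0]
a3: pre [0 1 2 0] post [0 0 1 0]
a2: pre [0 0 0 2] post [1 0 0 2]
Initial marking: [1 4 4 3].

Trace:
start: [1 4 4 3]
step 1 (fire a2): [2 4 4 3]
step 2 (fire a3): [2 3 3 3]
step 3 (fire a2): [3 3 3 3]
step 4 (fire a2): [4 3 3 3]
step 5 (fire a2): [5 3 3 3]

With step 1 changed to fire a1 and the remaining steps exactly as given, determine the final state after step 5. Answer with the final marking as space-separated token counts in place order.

(re-executing from step 1 with the substitution; state before step 1: [1 4 4 3])
step 1 (fire a1): [2 4 3 3]
step 2 (fire a3): [2 3 2 3]
step 3 (fire a2): [3 3 2 3]
step 4 (fire a2): [4 3 2 3]
step 5 (fire a2): [5 3 2 3]

5 3 2 3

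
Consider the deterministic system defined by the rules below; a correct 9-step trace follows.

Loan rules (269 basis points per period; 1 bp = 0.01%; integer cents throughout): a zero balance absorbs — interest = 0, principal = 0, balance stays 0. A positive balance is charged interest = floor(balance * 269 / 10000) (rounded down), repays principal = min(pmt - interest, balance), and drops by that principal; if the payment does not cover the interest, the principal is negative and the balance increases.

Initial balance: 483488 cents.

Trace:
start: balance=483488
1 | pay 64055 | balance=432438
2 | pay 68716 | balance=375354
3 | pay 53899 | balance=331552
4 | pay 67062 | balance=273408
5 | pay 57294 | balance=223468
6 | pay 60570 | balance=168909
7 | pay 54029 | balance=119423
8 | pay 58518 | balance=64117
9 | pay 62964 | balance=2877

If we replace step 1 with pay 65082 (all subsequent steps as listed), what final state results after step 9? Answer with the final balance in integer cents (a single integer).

1607

(re-executing from step 1 with the substitution; state before step 1: balance=483488)
1 | pay 65082 | balance=431411
2 | pay 68716 | balance=374299
3 | pay 53899 | balance=330468
4 | pay 67062 | balance=272295
5 | pay 57294 | balance=222325
6 | pay 60570 | balance=167735
7 | pay 54029 | balance=118218
8 | pay 58518 | balance=62880
9 | pay 62964 | balance=1607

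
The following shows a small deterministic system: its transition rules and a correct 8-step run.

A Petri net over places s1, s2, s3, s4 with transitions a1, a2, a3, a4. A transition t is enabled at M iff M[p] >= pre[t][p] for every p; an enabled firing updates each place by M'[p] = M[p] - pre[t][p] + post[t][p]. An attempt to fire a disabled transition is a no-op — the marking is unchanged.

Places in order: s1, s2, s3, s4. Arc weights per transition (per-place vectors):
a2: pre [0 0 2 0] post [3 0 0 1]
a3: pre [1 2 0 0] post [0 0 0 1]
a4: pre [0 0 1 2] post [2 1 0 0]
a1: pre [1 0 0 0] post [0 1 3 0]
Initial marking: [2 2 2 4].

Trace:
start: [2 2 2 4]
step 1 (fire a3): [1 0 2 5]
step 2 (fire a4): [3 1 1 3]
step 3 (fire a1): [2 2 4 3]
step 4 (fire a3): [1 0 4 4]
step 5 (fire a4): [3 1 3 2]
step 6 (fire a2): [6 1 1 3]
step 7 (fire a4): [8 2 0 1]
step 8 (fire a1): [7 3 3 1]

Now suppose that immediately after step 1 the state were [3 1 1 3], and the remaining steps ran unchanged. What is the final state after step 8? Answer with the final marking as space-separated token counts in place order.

state after step 1 := [3 1 1 3]
step 2 (fire a4): [5 2 0 1]
step 3 (fire a1): [4 3 3 1]
step 4 (fire a3): [3 1 3 2]
step 5 (fire a4): [5 2 2 0]
step 6 (fire a2): [8 2 0 1]
step 7 (fire a4): [8 2 0 1]
step 8 (fire a1): [7 3 3 1]

7 3 3 1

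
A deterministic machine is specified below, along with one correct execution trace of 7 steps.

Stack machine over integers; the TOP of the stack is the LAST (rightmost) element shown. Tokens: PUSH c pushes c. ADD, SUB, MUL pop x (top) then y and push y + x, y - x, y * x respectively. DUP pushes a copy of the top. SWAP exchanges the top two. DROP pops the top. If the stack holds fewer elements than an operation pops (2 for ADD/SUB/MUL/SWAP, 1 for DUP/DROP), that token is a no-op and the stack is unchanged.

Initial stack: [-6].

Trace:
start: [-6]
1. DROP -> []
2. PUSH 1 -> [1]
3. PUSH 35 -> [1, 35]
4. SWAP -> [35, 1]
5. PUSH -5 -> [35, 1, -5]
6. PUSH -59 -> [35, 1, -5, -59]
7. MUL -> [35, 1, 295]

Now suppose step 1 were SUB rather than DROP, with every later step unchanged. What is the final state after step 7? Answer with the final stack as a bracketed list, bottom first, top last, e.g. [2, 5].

[-6, 35, 1, 295]

(re-executing from step 1 with the substitution; state before step 1: [-6])
1. SUB -> [-6]
2. PUSH 1 -> [-6, 1]
3. PUSH 35 -> [-6, 1, 35]
4. SWAP -> [-6, 35, 1]
5. PUSH -5 -> [-6, 35, 1, -5]
6. PUSH -59 -> [-6, 35, 1, -5, -59]
7. MUL -> [-6, 35, 1, 295]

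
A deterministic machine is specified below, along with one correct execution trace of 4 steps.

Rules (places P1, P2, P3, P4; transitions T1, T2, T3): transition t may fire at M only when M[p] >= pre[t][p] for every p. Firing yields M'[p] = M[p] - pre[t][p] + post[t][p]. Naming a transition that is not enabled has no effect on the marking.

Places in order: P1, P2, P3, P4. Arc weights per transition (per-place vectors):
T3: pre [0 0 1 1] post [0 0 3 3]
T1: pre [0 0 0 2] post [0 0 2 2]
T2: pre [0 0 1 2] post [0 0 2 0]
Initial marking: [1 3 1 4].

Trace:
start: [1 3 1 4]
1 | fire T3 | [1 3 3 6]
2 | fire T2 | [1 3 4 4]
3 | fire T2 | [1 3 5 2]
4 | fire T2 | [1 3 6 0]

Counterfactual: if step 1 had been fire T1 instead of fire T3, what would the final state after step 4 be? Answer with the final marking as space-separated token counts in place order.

(re-executing from step 1 with the substitution; state before step 1: [1 3 1 4])
1 | fire T1 | [1 3 3 4]
2 | fire T2 | [1 3 4 2]
3 | fire T2 | [1 3 5 0]
4 | fire T2 | [1 3 5 0]

1 3 5 0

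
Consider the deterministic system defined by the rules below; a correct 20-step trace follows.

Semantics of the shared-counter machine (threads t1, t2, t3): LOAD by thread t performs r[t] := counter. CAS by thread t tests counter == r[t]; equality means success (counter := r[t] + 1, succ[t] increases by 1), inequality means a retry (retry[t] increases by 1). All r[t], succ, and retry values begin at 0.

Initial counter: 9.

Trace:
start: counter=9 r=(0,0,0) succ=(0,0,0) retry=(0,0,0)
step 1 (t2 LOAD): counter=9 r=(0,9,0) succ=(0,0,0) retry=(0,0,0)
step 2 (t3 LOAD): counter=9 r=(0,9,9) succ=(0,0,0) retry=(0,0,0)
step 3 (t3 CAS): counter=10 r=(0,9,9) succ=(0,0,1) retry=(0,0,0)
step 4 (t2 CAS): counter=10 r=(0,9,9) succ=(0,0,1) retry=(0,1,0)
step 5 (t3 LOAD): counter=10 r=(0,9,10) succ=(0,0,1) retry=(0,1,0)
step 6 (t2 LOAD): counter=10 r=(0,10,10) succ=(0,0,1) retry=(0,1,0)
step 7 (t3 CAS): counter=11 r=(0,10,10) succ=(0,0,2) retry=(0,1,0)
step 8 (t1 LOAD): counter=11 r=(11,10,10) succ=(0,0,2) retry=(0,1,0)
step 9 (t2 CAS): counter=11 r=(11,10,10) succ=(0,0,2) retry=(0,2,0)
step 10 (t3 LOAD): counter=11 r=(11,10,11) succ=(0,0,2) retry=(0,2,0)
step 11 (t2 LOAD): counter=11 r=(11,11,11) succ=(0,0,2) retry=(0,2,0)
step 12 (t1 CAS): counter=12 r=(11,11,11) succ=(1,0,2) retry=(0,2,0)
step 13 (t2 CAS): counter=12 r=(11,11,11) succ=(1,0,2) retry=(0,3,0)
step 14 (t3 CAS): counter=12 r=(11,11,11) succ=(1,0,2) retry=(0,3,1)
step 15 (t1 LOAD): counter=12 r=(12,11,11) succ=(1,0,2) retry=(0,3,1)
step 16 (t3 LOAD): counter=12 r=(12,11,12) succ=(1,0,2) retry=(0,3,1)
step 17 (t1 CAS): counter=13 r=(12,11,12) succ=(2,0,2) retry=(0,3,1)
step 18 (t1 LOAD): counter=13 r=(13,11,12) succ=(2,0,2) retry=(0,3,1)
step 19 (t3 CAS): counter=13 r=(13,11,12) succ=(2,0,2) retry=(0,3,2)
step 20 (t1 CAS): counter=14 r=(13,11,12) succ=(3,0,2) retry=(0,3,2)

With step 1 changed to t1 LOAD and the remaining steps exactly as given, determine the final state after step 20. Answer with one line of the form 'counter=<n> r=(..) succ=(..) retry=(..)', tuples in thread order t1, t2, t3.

counter=14 r=(13,11,12) succ=(3,0,2) retry=(0,3,2)

(re-executing from step 1 with the substitution; state before step 1: counter=9 r=(0,0,0) succ=(0,0,0) retry=(0,0,0))
step 1 (t1 LOAD): counter=9 r=(9,0,0) succ=(0,0,0) retry=(0,0,0)
step 2 (t3 LOAD): counter=9 r=(9,0,9) succ=(0,0,0) retry=(0,0,0)
step 3 (t3 CAS): counter=10 r=(9,0,9) succ=(0,0,1) retry=(0,0,0)
step 4 (t2 CAS): counter=10 r=(9,0,9) succ=(0,0,1) retry=(0,1,0)
step 5 (t3 LOAD): counter=10 r=(9,0,10) succ=(0,0,1) retry=(0,1,0)
step 6 (t2 LOAD): counter=10 r=(9,10,10) succ=(0,0,1) retry=(0,1,0)
step 7 (t3 CAS): counter=11 r=(9,10,10) succ=(0,0,2) retry=(0,1,0)
step 8 (t1 LOAD): counter=11 r=(11,10,10) succ=(0,0,2) retry=(0,1,0)
step 9 (t2 CAS): counter=11 r=(11,10,10) succ=(0,0,2) retry=(0,2,0)
step 10 (t3 LOAD): counter=11 r=(11,10,11) succ=(0,0,2) retry=(0,2,0)
step 11 (t2 LOAD): counter=11 r=(11,11,11) succ=(0,0,2) retry=(0,2,0)
step 12 (t1 CAS): counter=12 r=(11,11,11) succ=(1,0,2) retry=(0,2,0)
step 13 (t2 CAS): counter=12 r=(11,11,11) succ=(1,0,2) retry=(0,3,0)
step 14 (t3 CAS): counter=12 r=(11,11,11) succ=(1,0,2) retry=(0,3,1)
step 15 (t1 LOAD): counter=12 r=(12,11,11) succ=(1,0,2) retry=(0,3,1)
step 16 (t3 LOAD): counter=12 r=(12,11,12) succ=(1,0,2) retry=(0,3,1)
step 17 (t1 CAS): counter=13 r=(12,11,12) succ=(2,0,2) retry=(0,3,1)
step 18 (t1 LOAD): counter=13 r=(13,11,12) succ=(2,0,2) retry=(0,3,1)
step 19 (t3 CAS): counter=13 r=(13,11,12) succ=(2,0,2) retry=(0,3,2)
step 20 (t1 CAS): counter=14 r=(13,11,12) succ=(3,0,2) retry=(0,3,2)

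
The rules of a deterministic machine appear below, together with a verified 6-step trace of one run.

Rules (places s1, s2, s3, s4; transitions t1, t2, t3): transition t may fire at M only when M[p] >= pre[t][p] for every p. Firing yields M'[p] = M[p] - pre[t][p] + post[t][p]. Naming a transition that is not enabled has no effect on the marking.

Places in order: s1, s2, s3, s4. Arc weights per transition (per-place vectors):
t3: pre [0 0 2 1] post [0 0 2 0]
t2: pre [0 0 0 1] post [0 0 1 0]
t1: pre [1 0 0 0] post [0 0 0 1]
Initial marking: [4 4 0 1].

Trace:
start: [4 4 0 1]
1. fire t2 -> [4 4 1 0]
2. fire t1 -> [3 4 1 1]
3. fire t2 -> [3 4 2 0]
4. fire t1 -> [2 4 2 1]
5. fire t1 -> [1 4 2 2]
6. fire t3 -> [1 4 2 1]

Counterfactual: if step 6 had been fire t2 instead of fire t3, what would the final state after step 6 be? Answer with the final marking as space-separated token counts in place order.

(re-executing from step 6 with the substitution; state before step 6: [1 4 2 2])
6. fire t2 -> [1 4 3 1]

1 4 3 1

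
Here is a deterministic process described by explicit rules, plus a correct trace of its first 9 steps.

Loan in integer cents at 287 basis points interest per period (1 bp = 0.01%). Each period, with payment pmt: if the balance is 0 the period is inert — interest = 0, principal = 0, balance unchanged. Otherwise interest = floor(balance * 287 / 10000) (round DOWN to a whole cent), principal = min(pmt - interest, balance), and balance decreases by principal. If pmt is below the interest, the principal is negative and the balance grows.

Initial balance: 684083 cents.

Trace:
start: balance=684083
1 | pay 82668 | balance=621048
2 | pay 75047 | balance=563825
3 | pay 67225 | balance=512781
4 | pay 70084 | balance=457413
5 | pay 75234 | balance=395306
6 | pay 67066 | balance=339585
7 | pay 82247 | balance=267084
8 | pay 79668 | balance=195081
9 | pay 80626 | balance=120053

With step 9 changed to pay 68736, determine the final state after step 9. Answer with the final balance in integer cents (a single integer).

131943

(re-executing from step 9 with the substitution; state before step 9: balance=195081)
9 | pay 68736 | balance=131943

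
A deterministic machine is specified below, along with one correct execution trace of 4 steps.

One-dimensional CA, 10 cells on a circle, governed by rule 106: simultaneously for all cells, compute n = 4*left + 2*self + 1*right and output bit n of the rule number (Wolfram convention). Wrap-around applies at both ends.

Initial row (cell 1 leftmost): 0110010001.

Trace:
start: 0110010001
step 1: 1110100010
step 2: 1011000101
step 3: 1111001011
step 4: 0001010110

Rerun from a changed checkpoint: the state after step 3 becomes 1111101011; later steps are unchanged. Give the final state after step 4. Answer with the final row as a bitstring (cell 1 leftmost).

0000110110

state after step 3 := 1111101011
step 4: 0000110110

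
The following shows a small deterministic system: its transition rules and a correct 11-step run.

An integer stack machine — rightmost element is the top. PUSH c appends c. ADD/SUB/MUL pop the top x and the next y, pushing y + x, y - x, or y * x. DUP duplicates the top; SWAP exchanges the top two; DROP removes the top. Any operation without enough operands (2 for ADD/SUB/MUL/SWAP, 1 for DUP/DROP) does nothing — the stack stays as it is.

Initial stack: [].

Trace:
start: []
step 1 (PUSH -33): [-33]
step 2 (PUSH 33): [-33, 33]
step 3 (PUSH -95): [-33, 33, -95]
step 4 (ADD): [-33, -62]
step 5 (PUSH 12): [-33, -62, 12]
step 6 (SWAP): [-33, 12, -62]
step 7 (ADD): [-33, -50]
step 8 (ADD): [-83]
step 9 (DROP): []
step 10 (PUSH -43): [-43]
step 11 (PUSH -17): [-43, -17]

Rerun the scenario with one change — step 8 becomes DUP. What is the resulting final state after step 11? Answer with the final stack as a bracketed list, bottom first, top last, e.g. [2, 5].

[-33, -50, -43, -17]

(re-executing from step 8 with the substitution; state before step 8: [-33, -50])
step 8 (DUP): [-33, -50, -50]
step 9 (DROP): [-33, -50]
step 10 (PUSH -43): [-33, -50, -43]
step 11 (PUSH -17): [-33, -50, -43, -17]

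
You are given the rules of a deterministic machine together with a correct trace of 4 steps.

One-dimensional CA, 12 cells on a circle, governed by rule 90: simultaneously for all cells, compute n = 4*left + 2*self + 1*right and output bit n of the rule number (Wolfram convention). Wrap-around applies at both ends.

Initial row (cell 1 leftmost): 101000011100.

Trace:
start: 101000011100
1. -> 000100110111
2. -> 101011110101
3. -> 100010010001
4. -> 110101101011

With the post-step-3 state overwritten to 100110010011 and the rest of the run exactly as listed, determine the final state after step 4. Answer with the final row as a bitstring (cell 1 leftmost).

state after step 3 := 100110010011
4. -> 111111101110

111111101110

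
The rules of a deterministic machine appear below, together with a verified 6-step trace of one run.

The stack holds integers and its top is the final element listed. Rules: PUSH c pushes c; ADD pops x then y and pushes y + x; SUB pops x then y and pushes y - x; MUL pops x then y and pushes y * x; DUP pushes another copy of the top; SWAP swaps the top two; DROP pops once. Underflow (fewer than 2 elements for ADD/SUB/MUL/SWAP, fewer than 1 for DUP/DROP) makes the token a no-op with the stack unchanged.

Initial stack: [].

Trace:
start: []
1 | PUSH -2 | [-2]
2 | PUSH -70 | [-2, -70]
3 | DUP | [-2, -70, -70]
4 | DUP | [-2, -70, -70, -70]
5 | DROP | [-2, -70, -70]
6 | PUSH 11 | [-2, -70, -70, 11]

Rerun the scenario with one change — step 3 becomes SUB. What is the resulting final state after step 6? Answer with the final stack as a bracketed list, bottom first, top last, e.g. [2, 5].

[68, 11]

(re-executing from step 3 with the substitution; state before step 3: [-2, -70])
3 | SUB | [68]
4 | DUP | [68, 68]
5 | DROP | [68]
6 | PUSH 11 | [68, 11]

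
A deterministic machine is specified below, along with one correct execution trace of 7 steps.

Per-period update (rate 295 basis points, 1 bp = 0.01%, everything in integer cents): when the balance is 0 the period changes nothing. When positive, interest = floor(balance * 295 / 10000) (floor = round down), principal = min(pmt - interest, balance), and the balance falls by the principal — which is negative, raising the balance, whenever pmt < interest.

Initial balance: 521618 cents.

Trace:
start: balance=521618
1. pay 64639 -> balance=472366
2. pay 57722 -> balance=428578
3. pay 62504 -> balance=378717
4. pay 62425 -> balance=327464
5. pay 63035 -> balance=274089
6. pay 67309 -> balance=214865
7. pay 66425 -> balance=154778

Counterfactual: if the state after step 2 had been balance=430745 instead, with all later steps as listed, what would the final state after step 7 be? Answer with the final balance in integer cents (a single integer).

state after step 2 := balance=430745
3. pay 62504 -> balance=380947
4. pay 62425 -> balance=329759
5. pay 63035 -> balance=276451
6. pay 67309 -> balance=217297
7. pay 66425 -> balance=157282

157282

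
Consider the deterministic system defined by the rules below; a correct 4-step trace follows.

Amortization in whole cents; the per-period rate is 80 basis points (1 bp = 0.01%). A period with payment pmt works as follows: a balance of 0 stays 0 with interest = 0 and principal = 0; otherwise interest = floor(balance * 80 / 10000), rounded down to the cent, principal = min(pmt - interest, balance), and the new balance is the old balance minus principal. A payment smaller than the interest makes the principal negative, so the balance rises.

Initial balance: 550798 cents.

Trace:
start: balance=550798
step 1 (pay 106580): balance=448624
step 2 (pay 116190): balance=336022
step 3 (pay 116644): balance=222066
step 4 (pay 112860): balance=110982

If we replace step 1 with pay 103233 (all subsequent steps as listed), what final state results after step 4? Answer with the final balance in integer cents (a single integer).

114410

(re-executing from step 1 with the substitution; state before step 1: balance=550798)
step 1 (pay 103233): balance=451971
step 2 (pay 116190): balance=339396
step 3 (pay 116644): balance=225467
step 4 (pay 112860): balance=114410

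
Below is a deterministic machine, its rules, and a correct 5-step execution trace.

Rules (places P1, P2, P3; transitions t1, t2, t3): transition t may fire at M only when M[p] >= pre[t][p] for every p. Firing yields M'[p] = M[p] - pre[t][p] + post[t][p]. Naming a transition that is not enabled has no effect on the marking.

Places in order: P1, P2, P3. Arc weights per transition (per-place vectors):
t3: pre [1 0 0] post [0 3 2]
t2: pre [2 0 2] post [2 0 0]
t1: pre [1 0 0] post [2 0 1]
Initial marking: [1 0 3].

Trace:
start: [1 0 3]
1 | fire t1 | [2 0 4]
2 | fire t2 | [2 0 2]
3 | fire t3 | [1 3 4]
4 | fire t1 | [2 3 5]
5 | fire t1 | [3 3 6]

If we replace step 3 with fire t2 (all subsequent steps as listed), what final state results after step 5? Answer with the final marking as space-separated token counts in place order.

(re-executing from step 3 with the substitution; state before step 3: [2 0 2])
3 | fire t2 | [2 0 0]
4 | fire t1 | [3 0 1]
5 | fire t1 | [4 0 2]

4 0 2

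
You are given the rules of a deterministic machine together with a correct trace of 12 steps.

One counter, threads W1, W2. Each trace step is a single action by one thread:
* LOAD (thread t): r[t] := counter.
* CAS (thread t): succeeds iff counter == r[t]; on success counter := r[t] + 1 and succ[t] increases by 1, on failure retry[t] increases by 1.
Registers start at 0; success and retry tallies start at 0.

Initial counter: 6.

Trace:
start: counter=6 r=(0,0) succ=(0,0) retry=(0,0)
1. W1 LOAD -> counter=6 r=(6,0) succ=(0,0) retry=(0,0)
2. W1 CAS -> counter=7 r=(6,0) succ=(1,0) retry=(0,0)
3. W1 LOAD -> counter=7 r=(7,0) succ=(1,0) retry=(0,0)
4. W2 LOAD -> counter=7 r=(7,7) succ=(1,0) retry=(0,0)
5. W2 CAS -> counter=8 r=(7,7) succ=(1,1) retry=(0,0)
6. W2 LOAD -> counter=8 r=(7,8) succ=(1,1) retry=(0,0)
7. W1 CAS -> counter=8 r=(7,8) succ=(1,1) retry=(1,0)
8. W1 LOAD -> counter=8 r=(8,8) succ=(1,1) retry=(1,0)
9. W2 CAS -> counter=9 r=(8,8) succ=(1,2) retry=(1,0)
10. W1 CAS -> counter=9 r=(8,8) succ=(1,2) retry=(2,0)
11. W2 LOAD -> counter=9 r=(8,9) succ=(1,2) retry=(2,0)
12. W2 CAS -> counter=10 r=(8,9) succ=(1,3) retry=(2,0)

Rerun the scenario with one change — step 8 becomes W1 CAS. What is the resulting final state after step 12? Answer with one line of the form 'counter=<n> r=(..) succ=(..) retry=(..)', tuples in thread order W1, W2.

counter=10 r=(7,9) succ=(1,3) retry=(3,0)

(re-executing from step 8 with the substitution; state before step 8: counter=8 r=(7,8) succ=(1,1) retry=(1,0))
8. W1 CAS -> counter=8 r=(7,8) succ=(1,1) retry=(2,0)
9. W2 CAS -> counter=9 r=(7,8) succ=(1,2) retry=(2,0)
10. W1 CAS -> counter=9 r=(7,8) succ=(1,2) retry=(3,0)
11. W2 LOAD -> counter=9 r=(7,9) succ=(1,2) retry=(3,0)
12. W2 CAS -> counter=10 r=(7,9) succ=(1,3) retry=(3,0)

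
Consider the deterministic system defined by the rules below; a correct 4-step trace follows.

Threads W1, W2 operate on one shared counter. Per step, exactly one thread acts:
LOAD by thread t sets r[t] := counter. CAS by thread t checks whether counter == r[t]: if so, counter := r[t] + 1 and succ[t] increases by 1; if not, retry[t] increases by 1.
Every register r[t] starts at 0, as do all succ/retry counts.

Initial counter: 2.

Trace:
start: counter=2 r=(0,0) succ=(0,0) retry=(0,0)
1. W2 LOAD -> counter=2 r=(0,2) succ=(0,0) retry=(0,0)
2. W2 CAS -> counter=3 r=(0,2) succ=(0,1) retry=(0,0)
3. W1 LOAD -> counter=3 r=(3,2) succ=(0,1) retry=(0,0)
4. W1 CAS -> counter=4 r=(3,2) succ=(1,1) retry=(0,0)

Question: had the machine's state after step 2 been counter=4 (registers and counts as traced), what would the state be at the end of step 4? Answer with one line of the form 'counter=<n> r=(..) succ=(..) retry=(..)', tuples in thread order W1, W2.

counter=5 r=(4,2) succ=(1,1) retry=(0,0)

state after step 2 := counter=4 r=(0,2) succ=(0,1) retry=(0,0)
3. W1 LOAD -> counter=4 r=(4,2) succ=(0,1) retry=(0,0)
4. W1 CAS -> counter=5 r=(4,2) succ=(1,1) retry=(0,0)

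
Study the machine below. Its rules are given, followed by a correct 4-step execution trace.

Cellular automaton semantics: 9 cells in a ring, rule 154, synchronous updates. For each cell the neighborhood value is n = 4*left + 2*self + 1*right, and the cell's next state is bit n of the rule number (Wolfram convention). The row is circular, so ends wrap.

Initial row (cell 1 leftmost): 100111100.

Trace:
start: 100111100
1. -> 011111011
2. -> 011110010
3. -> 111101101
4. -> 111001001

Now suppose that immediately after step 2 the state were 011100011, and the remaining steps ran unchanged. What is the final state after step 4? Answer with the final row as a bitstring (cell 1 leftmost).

state after step 2 := 011100011
3. -> 011010110
4. -> 110000101

110000101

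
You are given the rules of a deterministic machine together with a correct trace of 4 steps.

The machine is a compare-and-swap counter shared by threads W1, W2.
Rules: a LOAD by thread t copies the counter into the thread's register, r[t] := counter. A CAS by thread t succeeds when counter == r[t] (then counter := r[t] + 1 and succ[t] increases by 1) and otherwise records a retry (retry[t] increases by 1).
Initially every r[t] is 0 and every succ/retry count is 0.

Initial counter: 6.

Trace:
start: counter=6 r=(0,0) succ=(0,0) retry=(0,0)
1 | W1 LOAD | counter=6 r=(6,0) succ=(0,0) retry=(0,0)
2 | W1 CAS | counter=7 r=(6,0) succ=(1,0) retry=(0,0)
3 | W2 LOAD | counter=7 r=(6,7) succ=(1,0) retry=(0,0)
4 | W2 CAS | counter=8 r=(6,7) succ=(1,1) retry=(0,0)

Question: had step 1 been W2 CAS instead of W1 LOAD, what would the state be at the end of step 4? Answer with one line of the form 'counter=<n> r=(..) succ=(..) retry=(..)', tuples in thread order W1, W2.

counter=7 r=(0,6) succ=(0,1) retry=(1,1)

(re-executing from step 1 with the substitution; state before step 1: counter=6 r=(0,0) succ=(0,0) retry=(0,0))
1 | W2 CAS | counter=6 r=(0,0) succ=(0,0) retry=(0,1)
2 | W1 CAS | counter=6 r=(0,0) succ=(0,0) retry=(1,1)
3 | W2 LOAD | counter=6 r=(0,6) succ=(0,0) retry=(1,1)
4 | W2 CAS | counter=7 r=(0,6) succ=(0,1) retry=(1,1)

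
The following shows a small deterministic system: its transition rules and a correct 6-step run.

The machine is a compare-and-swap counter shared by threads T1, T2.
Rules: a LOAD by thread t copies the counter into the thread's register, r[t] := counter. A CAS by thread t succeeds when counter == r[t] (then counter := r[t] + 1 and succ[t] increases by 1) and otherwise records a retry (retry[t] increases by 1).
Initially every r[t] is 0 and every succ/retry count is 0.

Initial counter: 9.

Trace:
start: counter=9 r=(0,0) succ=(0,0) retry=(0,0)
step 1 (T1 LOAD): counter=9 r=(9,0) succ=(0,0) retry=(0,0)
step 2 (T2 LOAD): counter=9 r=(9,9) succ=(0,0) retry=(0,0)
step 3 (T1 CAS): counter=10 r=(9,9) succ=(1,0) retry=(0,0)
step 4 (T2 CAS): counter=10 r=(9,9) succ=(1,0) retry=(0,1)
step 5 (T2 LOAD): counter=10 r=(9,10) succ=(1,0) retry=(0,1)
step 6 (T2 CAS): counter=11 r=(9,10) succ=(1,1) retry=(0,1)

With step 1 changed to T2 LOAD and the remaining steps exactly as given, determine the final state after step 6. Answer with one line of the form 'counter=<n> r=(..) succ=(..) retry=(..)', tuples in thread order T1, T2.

(re-executing from step 1 with the substitution; state before step 1: counter=9 r=(0,0) succ=(0,0) retry=(0,0))
step 1 (T2 LOAD): counter=9 r=(0,9) succ=(0,0) retry=(0,0)
step 2 (T2 LOAD): counter=9 r=(0,9) succ=(0,0) retry=(0,0)
step 3 (T1 CAS): counter=9 r=(0,9) succ=(0,0) retry=(1,0)
step 4 (T2 CAS): counter=10 r=(0,9) succ=(0,1) retry=(1,0)
step 5 (T2 LOAD): counter=10 r=(0,10) succ=(0,1) retry=(1,0)
step 6 (T2 CAS): counter=11 r=(0,10) succ=(0,2) retry=(1,0)

counter=11 r=(0,10) succ=(0,2) retry=(1,0)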